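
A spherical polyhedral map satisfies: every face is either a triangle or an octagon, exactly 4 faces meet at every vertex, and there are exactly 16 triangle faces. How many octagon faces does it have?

Let x be the number of octagons; then F = 16 + x.
Edge–face incidences: 2E = 3·16 + 8·x = 48 + 8x.
Every vertex has degree 4, so 4V = 2E.
Euler: V − E + F = 2 ⇒ (2E)/4 − E + (16 + x) = 2.
Multiply by 8: 2·(2E) − 4·(2E) + 8·(16 + x) = 16, i.e. 128 + 8x − 2·(48 + 8x) = 16.
Collecting terms: −8x + 32 = 16, so −8x = −16, so x = 2.
Then 2E = 48 + 8·2 = 64, so E = 32, V = 2E/4 = 16, F = 16 + 2 = 18.

2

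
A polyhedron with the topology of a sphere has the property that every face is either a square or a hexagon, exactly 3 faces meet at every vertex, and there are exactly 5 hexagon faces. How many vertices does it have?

18

Let x be the number of squares; then F = 5 + x.
Edge–face incidences: 2E = 6·5 + 4·x = 30 + 4x.
Every vertex has degree 3, so 3V = 2E.
Euler: V − E + F = 2 ⇒ (2E)/3 − E + (5 + x) = 2.
Multiply by 6: 2·(2E) − 3·(2E) + 6·(5 + x) = 12, i.e. 30 + 6x − (30 + 4x) = 12.
Collecting terms: 2x = 12, so x = 6.
Then 2E = 30 + 4·6 = 54, so E = 27, V = 2E/3 = 18, F = 5 + 6 = 11.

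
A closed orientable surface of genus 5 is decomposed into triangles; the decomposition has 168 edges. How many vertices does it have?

48

χ = 2 − 2·5 = -8, and every face is a triangle so 3F = 2E.
F = 2E/3 = 112. Then V = -8 + E − F = -8 + 168 − 112 = 48.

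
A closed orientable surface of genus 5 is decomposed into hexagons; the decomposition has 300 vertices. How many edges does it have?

χ = 2 − 2·5 = -8, and every face is a hexagon so 6F = 2E.
V − E + F = -8 with E = 6F/2 gives 300 − (6/2 − 1)·F = -8, so F = 154 and E = 462.

462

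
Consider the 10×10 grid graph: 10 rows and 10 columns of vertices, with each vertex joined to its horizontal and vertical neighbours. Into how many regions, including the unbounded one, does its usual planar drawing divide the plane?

82

The grid has V = 10·10 = 100 vertices and E = 10·9 + 10·9 = 180 edges.
F = 2 − V + E = 2 − 100 + 180 = 82.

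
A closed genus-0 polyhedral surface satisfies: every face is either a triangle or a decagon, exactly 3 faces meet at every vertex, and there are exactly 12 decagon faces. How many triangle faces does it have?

Let x be the number of triangles; then F = 12 + x.
Edge–face incidences: 2E = 10·12 + 3·x = 120 + 3x.
Every vertex has degree 3, so 3V = 2E.
Euler: V − E + F = 2 ⇒ (2E)/3 − E + (12 + x) = 2.
Multiply by 6: 2·(2E) − 3·(2E) + 6·(12 + x) = 12, i.e. 72 + 6x − (120 + 3x) = 12.
Collecting terms: 3x − 48 = 12, so 3x = 60, so x = 20.
Then 2E = 120 + 3·20 = 180, so E = 90, V = 2E/3 = 60, F = 12 + 20 = 32.

20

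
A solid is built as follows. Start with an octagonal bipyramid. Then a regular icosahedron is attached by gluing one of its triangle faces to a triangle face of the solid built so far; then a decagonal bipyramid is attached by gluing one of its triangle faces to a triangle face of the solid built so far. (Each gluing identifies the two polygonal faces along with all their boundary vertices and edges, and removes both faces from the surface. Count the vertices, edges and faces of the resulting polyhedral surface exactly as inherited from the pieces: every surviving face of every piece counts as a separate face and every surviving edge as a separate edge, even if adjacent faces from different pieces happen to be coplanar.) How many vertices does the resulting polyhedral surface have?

An octagonal bipyramid: V=10, E=24, F=16.
Attach a regular icosahedron (V=12, E=30, F=20) along a 3-gon: merge 3 vertices and 3 edges, delete both glued faces → V=19, E=51, F=34.
Attach a decagonal bipyramid (V=12, E=30, F=20) along a 3-gon: merge 3 vertices and 3 edges, delete both glued faces → V=28, E=78, F=52.
Check: V − E + F = 28 − 78 + 52 = 2.

28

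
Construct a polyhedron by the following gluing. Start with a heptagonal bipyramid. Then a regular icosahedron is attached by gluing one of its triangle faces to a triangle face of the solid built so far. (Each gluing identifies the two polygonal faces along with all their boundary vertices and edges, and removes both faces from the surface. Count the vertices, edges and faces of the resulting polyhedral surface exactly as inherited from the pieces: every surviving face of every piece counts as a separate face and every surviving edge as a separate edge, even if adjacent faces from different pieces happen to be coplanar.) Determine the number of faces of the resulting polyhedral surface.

A heptagonal bipyramid: V=9, E=21, F=14.
Attach a regular icosahedron (V=12, E=30, F=20) along a 3-gon: merge 3 vertices and 3 edges, delete both glued faces → V=18, E=48, F=32.
Check: V − E + F = 18 − 48 + 32 = 2.

32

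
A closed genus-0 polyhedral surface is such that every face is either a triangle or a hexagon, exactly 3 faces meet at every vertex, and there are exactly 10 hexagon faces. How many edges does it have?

Let x be the number of triangles; then F = 10 + x.
Edge–face incidences: 2E = 6·10 + 3·x = 60 + 3x.
Every vertex has degree 3, so 3V = 2E.
Euler: V − E + F = 2 ⇒ (2E)/3 − E + (10 + x) = 2.
Multiply by 6: 2·(2E) − 3·(2E) + 6·(10 + x) = 12, i.e. 60 + 6x − (60 + 3x) = 12.
Collecting terms: 3x = 12, so x = 4.
Then 2E = 60 + 3·4 = 72, so E = 36, V = 2E/3 = 24, F = 10 + 4 = 14.

36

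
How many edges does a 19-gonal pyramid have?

A pyramid on an n-gon base has one n-gon and n triangles: V = 19 + 1 = 20, E = 2·19 = 38, F = 19 + 1 = 20.
Check: V − E + F = 20 − 38 + 20 = 2.

38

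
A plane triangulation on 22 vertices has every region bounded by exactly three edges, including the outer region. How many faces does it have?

40

In a plane triangulation 3F = 2E and V − E + F = 2, so F = 2V − 4 = 2·22 − 4 = 40.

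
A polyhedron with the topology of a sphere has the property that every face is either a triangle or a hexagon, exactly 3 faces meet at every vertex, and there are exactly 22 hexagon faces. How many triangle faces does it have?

4

Let x be the number of triangles; then F = 22 + x.
Edge–face incidences: 2E = 6·22 + 3·x = 132 + 3x.
Every vertex has degree 3, so 3V = 2E.
Euler: V − E + F = 2 ⇒ (2E)/3 − E + (22 + x) = 2.
Multiply by 6: 2·(2E) − 3·(2E) + 6·(22 + x) = 12, i.e. 132 + 6x − (132 + 3x) = 12.
Collecting terms: 3x = 12, so x = 4.
Then 2E = 132 + 3·4 = 144, so E = 72, V = 2E/3 = 48, F = 22 + 4 = 26.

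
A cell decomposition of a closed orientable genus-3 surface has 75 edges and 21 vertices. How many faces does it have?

For a closed orientable surface of genus 3, χ = 2 − 2·3 = -4.
F = -4 − V + E = -4 − 21 + 75 = 50.

50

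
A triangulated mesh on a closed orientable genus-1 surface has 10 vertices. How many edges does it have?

χ = 2 − 2·1 = 0, and every face is a triangle so 3F = 2E.
V − E + F = 0 with E = 3F/2 gives 10 − (3/2 − 1)·F = 0, so F = 20 and E = 30.

30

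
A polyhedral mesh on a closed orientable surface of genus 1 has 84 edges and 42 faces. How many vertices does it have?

42

For a closed orientable surface of genus 1, χ = 2 − 2·1 = 0.
V = 0 + E − F = 0 + 84 − 42 = 42.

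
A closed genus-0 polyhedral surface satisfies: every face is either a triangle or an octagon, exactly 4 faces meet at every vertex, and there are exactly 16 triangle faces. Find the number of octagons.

Let x be the number of octagons; then F = 16 + x.
Edge–face incidences: 2E = 3·16 + 8·x = 48 + 8x.
Every vertex has degree 4, so 4V = 2E.
Euler: V − E + F = 2 ⇒ (2E)/4 − E + (16 + x) = 2.
Multiply by 8: 2·(2E) − 4·(2E) + 8·(16 + x) = 16, i.e. 128 + 8x − 2·(48 + 8x) = 16.
Collecting terms: −8x + 32 = 16, so −8x = −16, so x = 2.
Then 2E = 48 + 8·2 = 64, so E = 32, V = 2E/4 = 16, F = 16 + 2 = 18.

2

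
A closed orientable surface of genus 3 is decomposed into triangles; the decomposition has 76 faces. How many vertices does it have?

34

χ = 2 − 2·3 = -4, and every face is a triangle so 3F = 2E.
E = 3·76/2 = 114. Then V = -4 + E − F = -4 + 114 − 76 = 34.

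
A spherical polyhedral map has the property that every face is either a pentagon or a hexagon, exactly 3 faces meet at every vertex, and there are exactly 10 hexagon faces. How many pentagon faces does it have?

Let x be the number of pentagons; then F = 10 + x.
Edge–face incidences: 2E = 6·10 + 5·x = 60 + 5x.
Every vertex has degree 3, so 3V = 2E.
Euler: V − E + F = 2 ⇒ (2E)/3 − E + (10 + x) = 2.
Multiply by 6: 2·(2E) − 3·(2E) + 6·(10 + x) = 12, i.e. 60 + 6x − (60 + 5x) = 12.
Collecting terms: x = 12.
Then 2E = 60 + 5·12 = 120, so E = 60, V = 2E/3 = 40, F = 10 + 12 = 22.

12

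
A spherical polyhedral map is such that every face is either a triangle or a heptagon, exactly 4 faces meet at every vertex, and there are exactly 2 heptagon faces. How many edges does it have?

Let x be the number of triangles; then F = 2 + x.
Edge–face incidences: 2E = 7·2 + 3·x = 14 + 3x.
Every vertex has degree 4, so 4V = 2E.
Euler: V − E + F = 2 ⇒ (2E)/4 − E + (2 + x) = 2.
Multiply by 8: 2·(2E) − 4·(2E) + 8·(2 + x) = 16, i.e. 16 + 8x − 2·(14 + 3x) = 16.
Collecting terms: 2x − 12 = 16, so 2x = 28, so x = 14.
Then 2E = 14 + 3·14 = 56, so E = 28, V = 2E/4 = 14, F = 2 + 14 = 16.

28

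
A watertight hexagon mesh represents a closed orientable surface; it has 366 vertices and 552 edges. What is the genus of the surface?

2

Every face is a hexagon and each edge borders two faces, so 6F = 2·552, giving F = 184.
χ = V − E + F = 366 − 552 + 184 = -2.
For a closed orientable surface χ = 2 − 2g, so g = (2 − (-2))/2 = 2.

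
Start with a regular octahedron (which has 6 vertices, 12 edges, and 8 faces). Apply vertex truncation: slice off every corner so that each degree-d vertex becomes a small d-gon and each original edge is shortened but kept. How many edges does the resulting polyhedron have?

Truncation replaces each original edge-end by a new vertex, so V′ = 2E = 24.
Each original edge survives, and each old vertex of degree d contributes d new edges; summing degrees gives Σd = 2E, so E′ = E + 2E = 3E = 36.
Each original face survives and each original vertex becomes one new face: F′ = F + V = 14.

36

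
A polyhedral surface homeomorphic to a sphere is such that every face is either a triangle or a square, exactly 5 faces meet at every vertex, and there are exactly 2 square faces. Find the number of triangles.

24

Let x be the number of triangles; then F = 2 + x.
Edge–face incidences: 2E = 4·2 + 3·x = 8 + 3x.
Every vertex has degree 5, so 5V = 2E.
Euler: V − E + F = 2 ⇒ (2E)/5 − E + (2 + x) = 2.
Multiply by 10: 2·(2E) − 5·(2E) + 10·(2 + x) = 20, i.e. 20 + 10x − 3·(8 + 3x) = 20.
Collecting terms: x − 4 = 20, so x = 24.
Then 2E = 8 + 3·24 = 80, so E = 40, V = 2E/5 = 16, F = 2 + 24 = 26.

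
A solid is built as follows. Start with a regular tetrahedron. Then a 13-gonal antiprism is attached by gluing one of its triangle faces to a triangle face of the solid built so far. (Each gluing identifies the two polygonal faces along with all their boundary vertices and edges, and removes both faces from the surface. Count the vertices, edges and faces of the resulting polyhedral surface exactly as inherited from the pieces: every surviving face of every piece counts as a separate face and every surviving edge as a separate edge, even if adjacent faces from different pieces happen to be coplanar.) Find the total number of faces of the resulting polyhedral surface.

30

A regular tetrahedron: V=4, E=6, F=4.
Attach a 13-gonal antiprism (V=26, E=52, F=28) along a 3-gon: merge 3 vertices and 3 edges, delete both glued faces → V=27, E=55, F=30.
Check: V − E + F = 27 − 55 + 30 = 2.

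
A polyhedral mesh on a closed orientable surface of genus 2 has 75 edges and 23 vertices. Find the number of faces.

For a closed orientable surface of genus 2, χ = 2 − 2·2 = -2.
F = -2 − V + E = -2 − 23 + 75 = 50.

50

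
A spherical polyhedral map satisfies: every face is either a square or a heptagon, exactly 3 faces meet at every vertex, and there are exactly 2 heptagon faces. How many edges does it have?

Let x be the number of squares; then F = 2 + x.
Edge–face incidences: 2E = 7·2 + 4·x = 14 + 4x.
Every vertex has degree 3, so 3V = 2E.
Euler: V − E + F = 2 ⇒ (2E)/3 − E + (2 + x) = 2.
Multiply by 6: 2·(2E) − 3·(2E) + 6·(2 + x) = 12, i.e. 12 + 6x − (14 + 4x) = 12.
Collecting terms: 2x − 2 = 12, so 2x = 14, so x = 7.
Then 2E = 14 + 4·7 = 42, so E = 21, V = 2E/3 = 14, F = 2 + 7 = 9.

21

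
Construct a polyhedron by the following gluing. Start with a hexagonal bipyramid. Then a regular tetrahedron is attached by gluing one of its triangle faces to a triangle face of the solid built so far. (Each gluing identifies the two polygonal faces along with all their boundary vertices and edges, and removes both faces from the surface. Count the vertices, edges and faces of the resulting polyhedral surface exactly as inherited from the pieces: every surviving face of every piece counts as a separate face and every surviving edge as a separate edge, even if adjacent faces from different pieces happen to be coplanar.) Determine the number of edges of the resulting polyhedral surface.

A hexagonal bipyramid: V=8, E=18, F=12.
Attach a regular tetrahedron (V=4, E=6, F=4) along a 3-gon: merge 3 vertices and 3 edges, delete both glued faces → V=9, E=21, F=14.
Check: V − E + F = 9 − 21 + 14 = 2.

21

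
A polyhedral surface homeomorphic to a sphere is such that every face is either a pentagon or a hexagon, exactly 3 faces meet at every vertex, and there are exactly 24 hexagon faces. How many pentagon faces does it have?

Let x be the number of pentagons; then F = 24 + x.
Edge–face incidences: 2E = 6·24 + 5·x = 144 + 5x.
Every vertex has degree 3, so 3V = 2E.
Euler: V − E + F = 2 ⇒ (2E)/3 − E + (24 + x) = 2.
Multiply by 6: 2·(2E) − 3·(2E) + 6·(24 + x) = 12, i.e. 144 + 6x − (144 + 5x) = 12.
Collecting terms: x = 12.
Then 2E = 144 + 5·12 = 204, so E = 102, V = 2E/3 = 68, F = 24 + 12 = 36.

12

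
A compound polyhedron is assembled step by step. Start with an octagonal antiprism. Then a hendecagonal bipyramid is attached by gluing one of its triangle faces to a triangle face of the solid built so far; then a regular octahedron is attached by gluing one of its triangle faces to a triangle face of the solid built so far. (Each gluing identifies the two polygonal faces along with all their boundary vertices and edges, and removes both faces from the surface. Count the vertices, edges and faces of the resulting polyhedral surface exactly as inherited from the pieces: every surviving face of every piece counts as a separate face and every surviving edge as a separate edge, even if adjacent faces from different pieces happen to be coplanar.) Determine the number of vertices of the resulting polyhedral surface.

29

An octagonal antiprism: V=16, E=32, F=18.
Attach a hendecagonal bipyramid (V=13, E=33, F=22) along a 3-gon: merge 3 vertices and 3 edges, delete both glued faces → V=26, E=62, F=38.
Attach a regular octahedron (V=6, E=12, F=8) along a 3-gon: merge 3 vertices and 3 edges, delete both glued faces → V=29, E=71, F=44.
Check: V − E + F = 29 − 71 + 44 = 2.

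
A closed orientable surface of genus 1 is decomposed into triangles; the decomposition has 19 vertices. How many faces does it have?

38

χ = 2 − 2·1 = 0, and every face is a triangle so 3F = 2E.
V − E + F = 0 with E = 3F/2 gives 19 − (3/2 − 1)·F = 0, so F = 38 and E = 57.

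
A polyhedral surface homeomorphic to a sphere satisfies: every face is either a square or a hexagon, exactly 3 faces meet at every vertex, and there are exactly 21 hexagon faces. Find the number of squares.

Let x be the number of squares; then F = 21 + x.
Edge–face incidences: 2E = 6·21 + 4·x = 126 + 4x.
Every vertex has degree 3, so 3V = 2E.
Euler: V − E + F = 2 ⇒ (2E)/3 − E + (21 + x) = 2.
Multiply by 6: 2·(2E) − 3·(2E) + 6·(21 + x) = 12, i.e. 126 + 6x − (126 + 4x) = 12.
Collecting terms: 2x = 12, so x = 6.
Then 2E = 126 + 4·6 = 150, so E = 75, V = 2E/3 = 50, F = 21 + 6 = 27.

6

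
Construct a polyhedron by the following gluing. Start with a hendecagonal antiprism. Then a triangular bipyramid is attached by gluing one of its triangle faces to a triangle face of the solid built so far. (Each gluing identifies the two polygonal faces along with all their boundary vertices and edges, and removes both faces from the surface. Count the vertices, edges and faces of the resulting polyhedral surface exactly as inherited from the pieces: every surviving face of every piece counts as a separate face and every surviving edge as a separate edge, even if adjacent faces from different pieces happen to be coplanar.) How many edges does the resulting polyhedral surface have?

50

A hendecagonal antiprism: V=22, E=44, F=24.
Attach a triangular bipyramid (V=5, E=9, F=6) along a 3-gon: merge 3 vertices and 3 edges, delete both glued faces → V=24, E=50, F=28.
Check: V − E + F = 24 − 50 + 28 = 2.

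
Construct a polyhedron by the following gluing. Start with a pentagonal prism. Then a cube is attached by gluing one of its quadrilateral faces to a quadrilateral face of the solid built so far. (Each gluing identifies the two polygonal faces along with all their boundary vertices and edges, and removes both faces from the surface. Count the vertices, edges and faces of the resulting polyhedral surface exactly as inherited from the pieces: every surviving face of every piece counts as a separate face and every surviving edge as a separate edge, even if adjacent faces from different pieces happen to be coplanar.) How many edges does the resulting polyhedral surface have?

23

A pentagonal prism: V=10, E=15, F=7.
Attach a cube (V=8, E=12, F=6) along a 4-gon: merge 4 vertices and 4 edges, delete both glued faces → V=14, E=23, F=11.
Check: V − E + F = 14 − 23 + 11 = 2.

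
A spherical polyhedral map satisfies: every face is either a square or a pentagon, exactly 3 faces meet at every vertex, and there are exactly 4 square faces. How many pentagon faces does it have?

4

Let x be the number of pentagons; then F = 4 + x.
Edge–face incidences: 2E = 4·4 + 5·x = 16 + 5x.
Every vertex has degree 3, so 3V = 2E.
Euler: V − E + F = 2 ⇒ (2E)/3 − E + (4 + x) = 2.
Multiply by 6: 2·(2E) − 3·(2E) + 6·(4 + x) = 12, i.e. 24 + 6x − (16 + 5x) = 12.
Collecting terms: x + 8 = 12, so x = 4.
Then 2E = 16 + 5·4 = 36, so E = 18, V = 2E/3 = 12, F = 4 + 4 = 8.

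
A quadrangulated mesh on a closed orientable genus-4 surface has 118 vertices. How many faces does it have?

124

χ = 2 − 2·4 = -6, and every face is a square so 4F = 2E.
V − E + F = -6 with E = 4F/2 gives 118 − (4/2 − 1)·F = -6, so F = 124 and E = 248.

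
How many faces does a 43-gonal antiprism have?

88

An antiprism on an n-gon has two n-gon caps and 2n triangles: V = 2·43 = 86, E = 4·43 = 172, F = 2·43 + 2 = 88.
Check: V − E + F = 86 − 172 + 88 = 2.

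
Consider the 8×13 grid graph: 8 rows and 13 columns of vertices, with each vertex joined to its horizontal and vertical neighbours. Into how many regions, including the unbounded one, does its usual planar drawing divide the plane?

85

The grid has V = 8·13 = 104 vertices and E = 8·12 + 13·7 = 187 edges.
F = 2 − V + E = 2 − 104 + 187 = 85.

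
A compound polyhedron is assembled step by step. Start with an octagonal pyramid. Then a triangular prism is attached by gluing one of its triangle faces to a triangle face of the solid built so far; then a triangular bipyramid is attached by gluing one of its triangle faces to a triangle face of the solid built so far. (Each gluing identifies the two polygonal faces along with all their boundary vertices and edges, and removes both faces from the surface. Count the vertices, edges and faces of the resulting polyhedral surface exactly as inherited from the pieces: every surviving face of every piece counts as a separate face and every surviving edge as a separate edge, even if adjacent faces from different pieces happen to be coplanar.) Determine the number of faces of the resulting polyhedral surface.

16

An octagonal pyramid: V=9, E=16, F=9.
Attach a triangular prism (V=6, E=9, F=5) along a 3-gon: merge 3 vertices and 3 edges, delete both glued faces → V=12, E=22, F=12.
Attach a triangular bipyramid (V=5, E=9, F=6) along a 3-gon: merge 3 vertices and 3 edges, delete both glued faces → V=14, E=28, F=16.
Check: V − E + F = 14 − 28 + 16 = 2.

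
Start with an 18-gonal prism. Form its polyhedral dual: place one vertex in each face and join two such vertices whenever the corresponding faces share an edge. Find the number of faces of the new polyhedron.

36

The base solid has V = 36, E = 54, F = 20.
The dual swaps V and F and preserves E: V′ = F = 20, E′ = E = 54, F′ = V = 36.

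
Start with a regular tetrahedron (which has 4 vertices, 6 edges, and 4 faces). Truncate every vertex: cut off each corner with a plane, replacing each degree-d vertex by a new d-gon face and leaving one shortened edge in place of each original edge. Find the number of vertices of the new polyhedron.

12

Truncation replaces each original edge-end by a new vertex, so V′ = 2E = 12.
Each original edge survives, and each old vertex of degree d contributes d new edges; summing degrees gives Σd = 2E, so E′ = E + 2E = 3E = 18.
Each original face survives and each original vertex becomes one new face: F′ = F + V = 8.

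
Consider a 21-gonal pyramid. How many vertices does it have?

A pyramid on an n-gon base has one n-gon and n triangles: V = 21 + 1 = 22, E = 2·21 = 42, F = 21 + 1 = 22.

22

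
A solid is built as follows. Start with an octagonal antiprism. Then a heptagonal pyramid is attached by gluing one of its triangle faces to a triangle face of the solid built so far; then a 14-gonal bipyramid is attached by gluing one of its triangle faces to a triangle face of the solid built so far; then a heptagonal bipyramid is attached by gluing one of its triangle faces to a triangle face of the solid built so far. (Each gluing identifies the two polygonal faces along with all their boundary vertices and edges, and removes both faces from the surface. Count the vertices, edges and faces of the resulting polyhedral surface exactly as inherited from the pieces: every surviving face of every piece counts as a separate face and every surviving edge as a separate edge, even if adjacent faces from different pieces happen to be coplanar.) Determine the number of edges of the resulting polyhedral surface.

100

An octagonal antiprism: V=16, E=32, F=18.
Attach a heptagonal pyramid (V=8, E=14, F=8) along a 3-gon: merge 3 vertices and 3 edges, delete both glued faces → V=21, E=43, F=24.
Attach a 14-gonal bipyramid (V=16, E=42, F=28) along a 3-gon: merge 3 vertices and 3 edges, delete both glued faces → V=34, E=82, F=50.
Attach a heptagonal bipyramid (V=9, E=21, F=14) along a 3-gon: merge 3 vertices and 3 edges, delete both glued faces → V=40, E=100, F=62.
Check: V − E + F = 40 − 100 + 62 = 2.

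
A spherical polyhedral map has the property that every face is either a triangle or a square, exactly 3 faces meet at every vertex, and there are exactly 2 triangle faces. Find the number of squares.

Let x be the number of squares; then F = 2 + x.
Edge–face incidences: 2E = 3·2 + 4·x = 6 + 4x.
Every vertex has degree 3, so 3V = 2E.
Euler: V − E + F = 2 ⇒ (2E)/3 − E + (2 + x) = 2.
Multiply by 6: 2·(2E) − 3·(2E) + 6·(2 + x) = 12, i.e. 12 + 6x − (6 + 4x) = 12.
Collecting terms: 2x + 6 = 12, so 2x = 6, so x = 3.
Then 2E = 6 + 4·3 = 18, so E = 9, V = 2E/3 = 6, F = 2 + 3 = 5.

3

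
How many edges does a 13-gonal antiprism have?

An antiprism on an n-gon has two n-gon caps and 2n triangles: V = 2·13 = 26, E = 4·13 = 52, F = 2·13 + 2 = 28.

52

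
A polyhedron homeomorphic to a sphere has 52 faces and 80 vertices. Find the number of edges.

130

Here V − E + F = 2.
E = V + F − (2) = 80 + 52 − (2) = 130.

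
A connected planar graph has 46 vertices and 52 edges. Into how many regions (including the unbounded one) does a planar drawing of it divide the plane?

Euler's formula for a connected plane graph: V − E + F = 2, so F = 2 − 46 + 52 = 8.

8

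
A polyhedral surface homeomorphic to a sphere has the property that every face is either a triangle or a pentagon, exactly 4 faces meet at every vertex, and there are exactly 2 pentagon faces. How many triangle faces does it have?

10

Let x be the number of triangles; then F = 2 + x.
Edge–face incidences: 2E = 5·2 + 3·x = 10 + 3x.
Every vertex has degree 4, so 4V = 2E.
Euler: V − E + F = 2 ⇒ (2E)/4 − E + (2 + x) = 2.
Multiply by 8: 2·(2E) − 4·(2E) + 8·(2 + x) = 16, i.e. 16 + 8x − 2·(10 + 3x) = 16.
Collecting terms: 2x − 4 = 16, so 2x = 20, so x = 10.
Then 2E = 10 + 3·10 = 40, so E = 20, V = 2E/4 = 10, F = 2 + 10 = 12.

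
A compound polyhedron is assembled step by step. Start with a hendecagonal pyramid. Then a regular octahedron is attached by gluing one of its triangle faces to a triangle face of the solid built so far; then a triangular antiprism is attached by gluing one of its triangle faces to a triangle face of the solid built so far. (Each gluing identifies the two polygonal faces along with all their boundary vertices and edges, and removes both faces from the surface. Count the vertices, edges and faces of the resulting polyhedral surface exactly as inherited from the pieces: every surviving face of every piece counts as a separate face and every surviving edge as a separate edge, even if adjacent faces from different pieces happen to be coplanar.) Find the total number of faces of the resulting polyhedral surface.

24

A hendecagonal pyramid: V=12, E=22, F=12.
Attach a regular octahedron (V=6, E=12, F=8) along a 3-gon: merge 3 vertices and 3 edges, delete both glued faces → V=15, E=31, F=18.
Attach a triangular antiprism (V=6, E=12, F=8) along a 3-gon: merge 3 vertices and 3 edges, delete both glued faces → V=18, E=40, F=24.
Check: V − E + F = 18 − 40 + 24 = 2.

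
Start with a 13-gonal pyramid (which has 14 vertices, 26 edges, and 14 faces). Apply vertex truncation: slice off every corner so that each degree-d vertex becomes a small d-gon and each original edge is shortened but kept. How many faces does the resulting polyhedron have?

28

Truncation replaces each original edge-end by a new vertex, so V′ = 2E = 52.
Each original edge survives, and each old vertex of degree d contributes d new edges; summing degrees gives Σd = 2E, so E′ = E + 2E = 3E = 78.
Each original face survives and each original vertex becomes one new face: F′ = F + V = 28.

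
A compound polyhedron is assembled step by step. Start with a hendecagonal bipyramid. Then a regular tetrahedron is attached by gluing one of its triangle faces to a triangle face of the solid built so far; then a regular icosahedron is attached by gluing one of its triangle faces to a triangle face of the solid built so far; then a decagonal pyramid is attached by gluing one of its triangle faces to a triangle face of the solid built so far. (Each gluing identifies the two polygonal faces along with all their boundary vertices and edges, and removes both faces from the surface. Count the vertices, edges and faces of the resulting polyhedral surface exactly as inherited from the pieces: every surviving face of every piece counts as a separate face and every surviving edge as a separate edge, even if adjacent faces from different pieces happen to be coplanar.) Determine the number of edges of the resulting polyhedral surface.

80

A hendecagonal bipyramid: V=13, E=33, F=22.
Attach a regular tetrahedron (V=4, E=6, F=4) along a 3-gon: merge 3 vertices and 3 edges, delete both glued faces → V=14, E=36, F=24.
Attach a regular icosahedron (V=12, E=30, F=20) along a 3-gon: merge 3 vertices and 3 edges, delete both glued faces → V=23, E=63, F=42.
Attach a decagonal pyramid (V=11, E=20, F=11) along a 3-gon: merge 3 vertices and 3 edges, delete both glued faces → V=31, E=80, F=51.
Check: V − E + F = 31 − 80 + 51 = 2.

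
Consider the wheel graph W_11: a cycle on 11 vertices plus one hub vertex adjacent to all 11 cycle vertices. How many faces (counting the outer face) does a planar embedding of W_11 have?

12

W_11 has V = 11 + 1 = 12 vertices and E = 2·11 = 22 edges.
By Euler's formula F = 2 − V + E = 2 − 12 + 22 = 12.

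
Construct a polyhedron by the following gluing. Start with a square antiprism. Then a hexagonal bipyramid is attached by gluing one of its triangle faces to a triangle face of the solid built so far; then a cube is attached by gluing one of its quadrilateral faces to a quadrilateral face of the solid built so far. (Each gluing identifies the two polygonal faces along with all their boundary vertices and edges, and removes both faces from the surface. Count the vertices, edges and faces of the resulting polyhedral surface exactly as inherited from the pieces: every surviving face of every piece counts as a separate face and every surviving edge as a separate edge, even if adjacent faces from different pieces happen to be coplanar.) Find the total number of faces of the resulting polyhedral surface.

A square antiprism: V=8, E=16, F=10.
Attach a hexagonal bipyramid (V=8, E=18, F=12) along a 3-gon: merge 3 vertices and 3 edges, delete both glued faces → V=13, E=31, F=20.
Attach a cube (V=8, E=12, F=6) along a 4-gon: merge 4 vertices and 4 edges, delete both glued faces → V=17, E=39, F=24.
Check: V − E + F = 17 − 39 + 24 = 2.

24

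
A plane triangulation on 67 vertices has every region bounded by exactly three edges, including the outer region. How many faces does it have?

In a plane triangulation 3F = 2E and V − E + F = 2, so F = 2V − 4 = 2·67 − 4 = 130.

130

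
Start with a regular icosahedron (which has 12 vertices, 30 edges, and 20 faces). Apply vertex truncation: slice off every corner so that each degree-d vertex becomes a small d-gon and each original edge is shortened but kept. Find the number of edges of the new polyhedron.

90

Truncation replaces each original edge-end by a new vertex, so V′ = 2E = 60.
Each original edge survives, and each old vertex of degree d contributes d new edges; summing degrees gives Σd = 2E, so E′ = E + 2E = 3E = 90.
Each original face survives and each original vertex becomes one new face: F′ = F + V = 32.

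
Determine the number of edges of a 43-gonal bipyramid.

A bipyramid over an n-gon has 2n triangular faces and n + 2 vertices: V = 43 + 2 = 45, E = 3·43 = 129, F = 2·43 = 86.

129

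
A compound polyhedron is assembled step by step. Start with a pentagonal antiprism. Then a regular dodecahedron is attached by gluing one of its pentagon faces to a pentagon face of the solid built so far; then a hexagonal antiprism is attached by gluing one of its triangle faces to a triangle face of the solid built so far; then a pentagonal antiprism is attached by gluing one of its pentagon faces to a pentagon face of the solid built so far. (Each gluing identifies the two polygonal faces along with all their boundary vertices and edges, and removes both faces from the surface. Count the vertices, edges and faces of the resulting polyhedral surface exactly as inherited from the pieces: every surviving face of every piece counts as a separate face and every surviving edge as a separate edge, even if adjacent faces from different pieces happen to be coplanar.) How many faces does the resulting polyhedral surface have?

44

A pentagonal antiprism: V=10, E=20, F=12.
Attach a regular dodecahedron (V=20, E=30, F=12) along a 5-gon: merge 5 vertices and 5 edges, delete both glued faces → V=25, E=45, F=22.
Attach a hexagonal antiprism (V=12, E=24, F=14) along a 3-gon: merge 3 vertices and 3 edges, delete both glued faces → V=34, E=66, F=34.
Attach a pentagonal antiprism (V=10, E=20, F=12) along a 5-gon: merge 5 vertices and 5 edges, delete both glued faces → V=39, E=81, F=44.
Check: V − E + F = 39 − 81 + 44 = 2.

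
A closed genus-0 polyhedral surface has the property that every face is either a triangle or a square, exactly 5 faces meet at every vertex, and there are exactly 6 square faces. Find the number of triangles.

32

Let x be the number of triangles; then F = 6 + x.
Edge–face incidences: 2E = 4·6 + 3·x = 24 + 3x.
Every vertex has degree 5, so 5V = 2E.
Euler: V − E + F = 2 ⇒ (2E)/5 − E + (6 + x) = 2.
Multiply by 10: 2·(2E) − 5·(2E) + 10·(6 + x) = 20, i.e. 60 + 10x − 3·(24 + 3x) = 20.
Collecting terms: x − 12 = 20, so x = 32.
Then 2E = 24 + 3·32 = 120, so E = 60, V = 2E/5 = 24, F = 6 + 32 = 38.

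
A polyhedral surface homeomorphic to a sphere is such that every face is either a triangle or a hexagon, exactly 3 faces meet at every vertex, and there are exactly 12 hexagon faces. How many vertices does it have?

28

Let x be the number of triangles; then F = 12 + x.
Edge–face incidences: 2E = 6·12 + 3·x = 72 + 3x.
Every vertex has degree 3, so 3V = 2E.
Euler: V − E + F = 2 ⇒ (2E)/3 − E + (12 + x) = 2.
Multiply by 6: 2·(2E) − 3·(2E) + 6·(12 + x) = 12, i.e. 72 + 6x − (72 + 3x) = 12.
Collecting terms: 3x = 12, so x = 4.
Then 2E = 72 + 3·4 = 84, so E = 42, V = 2E/3 = 28, F = 12 + 4 = 16.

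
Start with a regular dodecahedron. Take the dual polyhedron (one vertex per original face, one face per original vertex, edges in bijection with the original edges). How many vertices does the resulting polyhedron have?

The base solid has V = 20, E = 30, F = 12.
The dual swaps V and F and preserves E: V′ = F = 12, E′ = E = 30, F′ = V = 20.

12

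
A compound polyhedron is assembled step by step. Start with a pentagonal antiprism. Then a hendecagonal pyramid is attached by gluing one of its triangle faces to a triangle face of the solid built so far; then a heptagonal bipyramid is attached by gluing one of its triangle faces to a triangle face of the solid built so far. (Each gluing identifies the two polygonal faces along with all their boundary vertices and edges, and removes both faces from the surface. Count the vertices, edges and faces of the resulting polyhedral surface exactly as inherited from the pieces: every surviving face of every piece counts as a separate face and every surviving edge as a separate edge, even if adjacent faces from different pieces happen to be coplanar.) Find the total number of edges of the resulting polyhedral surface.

57

A pentagonal antiprism: V=10, E=20, F=12.
Attach a hendecagonal pyramid (V=12, E=22, F=12) along a 3-gon: merge 3 vertices and 3 edges, delete both glued faces → V=19, E=39, F=22.
Attach a heptagonal bipyramid (V=9, E=21, F=14) along a 3-gon: merge 3 vertices and 3 edges, delete both glued faces → V=25, E=57, F=34.
Check: V − E + F = 25 − 57 + 34 = 2.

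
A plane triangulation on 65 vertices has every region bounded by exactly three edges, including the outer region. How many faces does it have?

126

In a plane triangulation 3F = 2E and V − E + F = 2, so F = 2V − 4 = 2·65 − 4 = 126.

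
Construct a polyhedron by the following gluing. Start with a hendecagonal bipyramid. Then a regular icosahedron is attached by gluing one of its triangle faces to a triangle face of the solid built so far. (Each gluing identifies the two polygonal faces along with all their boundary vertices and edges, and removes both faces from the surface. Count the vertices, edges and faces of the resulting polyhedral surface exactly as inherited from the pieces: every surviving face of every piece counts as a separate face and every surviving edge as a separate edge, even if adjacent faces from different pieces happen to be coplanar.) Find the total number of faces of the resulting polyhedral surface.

A hendecagonal bipyramid: V=13, E=33, F=22.
Attach a regular icosahedron (V=12, E=30, F=20) along a 3-gon: merge 3 vertices and 3 edges, delete both glued faces → V=22, E=60, F=40.
Check: V − E + F = 22 − 60 + 40 = 2.

40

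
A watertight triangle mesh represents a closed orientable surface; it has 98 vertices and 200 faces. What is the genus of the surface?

Every face is a triangle, so 2E = 3·200 = 600, giving E = 300.
χ = V − E + F = 98 − 300 + 200 = -2.
For a closed orientable surface χ = 2 − 2g, so g = (2 − (-2))/2 = 2.

2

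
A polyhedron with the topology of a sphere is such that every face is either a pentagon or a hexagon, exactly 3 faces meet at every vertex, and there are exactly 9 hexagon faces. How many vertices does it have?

Let x be the number of pentagons; then F = 9 + x.
Edge–face incidences: 2E = 6·9 + 5·x = 54 + 5x.
Every vertex has degree 3, so 3V = 2E.
Euler: V − E + F = 2 ⇒ (2E)/3 − E + (9 + x) = 2.
Multiply by 6: 2·(2E) − 3·(2E) + 6·(9 + x) = 12, i.e. 54 + 6x − (54 + 5x) = 12.
Collecting terms: x = 12.
Then 2E = 54 + 5·12 = 114, so E = 57, V = 2E/3 = 38, F = 9 + 12 = 21.

38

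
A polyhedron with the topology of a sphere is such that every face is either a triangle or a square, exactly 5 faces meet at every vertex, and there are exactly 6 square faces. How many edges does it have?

60

Let x be the number of triangles; then F = 6 + x.
Edge–face incidences: 2E = 4·6 + 3·x = 24 + 3x.
Every vertex has degree 5, so 5V = 2E.
Euler: V − E + F = 2 ⇒ (2E)/5 − E + (6 + x) = 2.
Multiply by 10: 2·(2E) − 5·(2E) + 10·(6 + x) = 20, i.e. 60 + 10x − 3·(24 + 3x) = 20.
Collecting terms: x − 12 = 20, so x = 32.
Then 2E = 24 + 3·32 = 120, so E = 60, V = 2E/5 = 24, F = 6 + 32 = 38.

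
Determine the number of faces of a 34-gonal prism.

A prism on an n-gon has two n-gon bases and n rectangular sides: V = 2·34 = 68, E = 3·34 = 102, F = 34 + 2 = 36.

36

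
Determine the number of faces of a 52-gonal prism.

54

A prism on an n-gon has two n-gon bases and n rectangular sides: V = 2·52 = 104, E = 3·52 = 156, F = 52 + 2 = 54.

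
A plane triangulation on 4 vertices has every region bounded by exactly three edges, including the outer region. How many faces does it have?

4

In a plane triangulation 3F = 2E and V − E + F = 2, so F = 2V − 4 = 2·4 − 4 = 4.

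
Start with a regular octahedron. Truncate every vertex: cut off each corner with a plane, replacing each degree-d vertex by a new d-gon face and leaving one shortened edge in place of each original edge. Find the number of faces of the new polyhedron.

14

The base solid has V = 6, E = 12, F = 8.
Truncation replaces each original edge-end by a new vertex, so V′ = 2E = 24.
Each original edge survives, and each old vertex of degree d contributes d new edges; summing degrees gives Σd = 2E, so E′ = E + 2E = 3E = 36.
Each original face survives and each original vertex becomes one new face: F′ = F + V = 14.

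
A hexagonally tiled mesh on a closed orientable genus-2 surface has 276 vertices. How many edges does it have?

χ = 2 − 2·2 = -2, and every face is a hexagon so 6F = 2E.
V − E + F = -2 with E = 6F/2 gives 276 − (6/2 − 1)·F = -2, so F = 139 and E = 417.

417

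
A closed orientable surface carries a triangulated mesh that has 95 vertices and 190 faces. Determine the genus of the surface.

Every face is a triangle, so 2E = 3·190 = 570, giving E = 285.
χ = V − E + F = 95 − 285 + 190 = 0.
For a closed orientable surface χ = 2 − 2g, so g = (2 − (0))/2 = 1.

1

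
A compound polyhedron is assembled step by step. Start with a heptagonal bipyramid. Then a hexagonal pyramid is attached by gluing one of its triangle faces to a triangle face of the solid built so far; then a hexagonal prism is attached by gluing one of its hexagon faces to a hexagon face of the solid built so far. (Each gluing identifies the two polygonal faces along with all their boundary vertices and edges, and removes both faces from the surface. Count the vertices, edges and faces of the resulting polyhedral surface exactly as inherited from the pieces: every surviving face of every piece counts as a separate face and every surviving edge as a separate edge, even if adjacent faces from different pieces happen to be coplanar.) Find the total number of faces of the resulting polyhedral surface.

A heptagonal bipyramid: V=9, E=21, F=14.
Attach a hexagonal pyramid (V=7, E=12, F=7) along a 3-gon: merge 3 vertices and 3 edges, delete both glued faces → V=13, E=30, F=19.
Attach a hexagonal prism (V=12, E=18, F=8) along a 6-gon: merge 6 vertices and 6 edges, delete both glued faces → V=19, E=42, F=25.
Check: V − E + F = 19 − 42 + 25 = 2.

25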